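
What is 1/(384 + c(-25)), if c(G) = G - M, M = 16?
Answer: 1/343 ≈ 0.0029155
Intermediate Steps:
c(G) = -16 + G (c(G) = G - 1*16 = G - 16 = -16 + G)
1/(384 + c(-25)) = 1/(384 + (-16 - 25)) = 1/(384 - 41) = 1/343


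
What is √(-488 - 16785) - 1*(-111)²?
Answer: -12321 + I*√17273 ≈ -12321.0 + 131.43*I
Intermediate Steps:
√(-488 - 16785) - 1*(-111)² = √(-17273) - 1*12321 = I*√17273 - 12321 = -12321 + I*√17273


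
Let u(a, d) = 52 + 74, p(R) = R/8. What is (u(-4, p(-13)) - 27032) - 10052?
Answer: -36958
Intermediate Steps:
p(R) = R/8 (p(R) = R*(⅛) = R/8)
u(a, d) = 126
(u(-4, p(-13)) - 27032) - 10052 = (126 - 27032) - 10052 = -26906 - 10052 = -36958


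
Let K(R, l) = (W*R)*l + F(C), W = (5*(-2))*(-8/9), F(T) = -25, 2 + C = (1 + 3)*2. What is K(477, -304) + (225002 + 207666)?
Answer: -856317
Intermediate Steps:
C = 6 (C = -2 + (1 + 3)*2 = -2 + 4*2 = -2 + 8 = 6)
W = 80/9 (W = -(-80)/9 = -10*(-8/9) = 80/9 ≈ 8.8889)
K(R, l) = -25 + 80*R*l/9 (K(R, l) = (80*R/9)*l - 25 = 80*R*l/9 - 25 = -25 + 80*R*l/9)
K(477, -304) + (225002 + 207666) = (-25 + (80/9)*477*(-304)) + (225002 + 207666) = (-25 - 1288960) + 432668 = -1288985 + 432668 = -856317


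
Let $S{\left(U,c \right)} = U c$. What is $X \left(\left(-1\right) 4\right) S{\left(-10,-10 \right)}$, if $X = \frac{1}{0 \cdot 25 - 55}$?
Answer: $\frac{80}{11} \approx 7.2727$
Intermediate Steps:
$X = - \frac{1}{55}$ ($X = \frac{1}{0 - 55} = \frac{1}{-55} = - \frac{1}{55} \approx -0.018182$)
$X \left(\left(-1\right) 4\right) S{\left(-10,-10 \right)} = - \frac{\left(-1\right) 4}{55} \left(\left(-10\right) \left(-10\right)\right) = \left(- \frac{1}{55}\right) \left(-4\right) 100 = \frac{4}{55} \cdot 100 = \frac{80}{11}$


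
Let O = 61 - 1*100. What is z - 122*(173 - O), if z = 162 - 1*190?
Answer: -25892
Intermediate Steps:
z = -28 (z = 162 - 190 = -28)
O = -39 (O = 61 - 100 = -39)
z - 122*(173 - O) = -28 - 122*(173 - 1*(-39)) = -28 - 122*(173 + 39) = -28 - 122*212 = -28 - 25864 = -25892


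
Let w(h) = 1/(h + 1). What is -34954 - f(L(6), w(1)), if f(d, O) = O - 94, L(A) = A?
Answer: -69721/2 ≈ -34861.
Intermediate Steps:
w(h) = 1/(1 + h)
f(d, O) = -94 + O
-34954 - f(L(6), w(1)) = -34954 - (-94 + 1/(1 + 1)) = -34954 - (-94 + 1/2) = -34954 - (-94 + ½) = -34954 - 1*(-187/2) = -34954 + 187/2 = -69721/2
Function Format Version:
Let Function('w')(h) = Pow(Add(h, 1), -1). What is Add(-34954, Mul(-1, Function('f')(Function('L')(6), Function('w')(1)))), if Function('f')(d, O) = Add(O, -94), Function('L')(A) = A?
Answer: Rational(-69721, 2) ≈ -34861.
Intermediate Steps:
Function('w')(h) = Pow(Add(1, h), -1)
Function('f')(d, O) = Add(-94, O)
Add(-34954, Mul(-1, Function('f')(Function('L')(6), Function('w')(1)))) = Add(-34954, Mul(-1, Add(-94, Pow(Add(1, 1), -1)))) = Add(-34954, Mul(-1, Add(-94, Pow(2, -1)))) = Add(-34954, Mul(-1, Add(-94, Rational(1, 2)))) = Add(-34954, Mul(-1, Rational(-187, 2))) = Add(-34954, Rational(187, 2)) = Rational(-69721, 2)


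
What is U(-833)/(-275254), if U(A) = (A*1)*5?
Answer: 595/39322 ≈ 0.015131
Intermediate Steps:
U(A) = 5*A (U(A) = A*5 = 5*A)
U(-833)/(-275254) = (5*(-833))/(-275254) = -4165*(-1/275254) = 595/39322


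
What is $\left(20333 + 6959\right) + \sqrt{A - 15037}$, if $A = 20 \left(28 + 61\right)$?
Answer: $27292 + 3 i \sqrt{1473} \approx 27292.0 + 115.14 i$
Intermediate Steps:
$A = 1780$ ($A = 20 \cdot 89 = 1780$)
$\left(20333 + 6959\right) + \sqrt{A - 15037} = \left(20333 + 6959\right) + \sqrt{1780 - 15037} = 27292 + \sqrt{-13257} = 27292 + 3 i \sqrt{1473}$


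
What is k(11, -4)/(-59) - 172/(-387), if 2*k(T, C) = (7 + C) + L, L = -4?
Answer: 481/1062 ≈ 0.45292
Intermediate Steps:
k(T, C) = 3/2 + C/2 (k(T, C) = ((7 + C) - 4)/2 = (3 + C)/2 = 3/2 + C/2)
k(11, -4)/(-59) - 172/(-387) = (3/2 + (½)*(-4))/(-59) - 172/(-387) = (3/2 - 2)*(-1/59) - 172*(-1/387) = -½*(-1/59) + 4/9 = 1/118 + 4/9 = 481/1062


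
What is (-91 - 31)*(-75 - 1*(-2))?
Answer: 8906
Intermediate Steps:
(-91 - 31)*(-75 - 1*(-2)) = -122*(-75 + 2) = -122*(-73) = 8906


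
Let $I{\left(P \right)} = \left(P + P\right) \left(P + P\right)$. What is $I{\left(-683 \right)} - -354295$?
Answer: $2220251$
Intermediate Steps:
$I{\left(P \right)} = 4 P^{2}$ ($I{\left(P \right)} = 2 P 2 P = 4 P^{2}$)
$I{\left(-683 \right)} - -354295 = 4 \left(-683\right)^{2} - -354295 = 4 \cdot 466489 + 354295 = 1865956 + 354295 = 2220251$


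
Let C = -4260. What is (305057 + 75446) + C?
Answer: 376243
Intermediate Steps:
(305057 + 75446) + C = (305057 + 75446) - 4260 = 380503 - 4260 = 376243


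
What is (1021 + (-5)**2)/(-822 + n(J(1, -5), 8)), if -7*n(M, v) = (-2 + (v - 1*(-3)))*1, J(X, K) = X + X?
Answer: -7322/5763 ≈ -1.2705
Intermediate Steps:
J(X, K) = 2*X
n(M, v) = -1/7 - v/7 (n(M, v) = -(-2 + (v - 1*(-3)))/7 = -(-2 + (v + 3))/7 = -(-2 + (3 + v))/7 = -(1 + v)/7 = -1/7 - v/7)
(1021 + (-5)**2)/(-822 + n(J(1, -5), 8)) = (1021 + (-5)**2)/(-822 + (-1/7 - 1/7*8)) = (1021 + 25)/(-822 + (-1/7 - 8/7)) = 1046/(-822 - 9/7) = 1046/(-5763/7) = 1046*(-7/5763) = -7322/5763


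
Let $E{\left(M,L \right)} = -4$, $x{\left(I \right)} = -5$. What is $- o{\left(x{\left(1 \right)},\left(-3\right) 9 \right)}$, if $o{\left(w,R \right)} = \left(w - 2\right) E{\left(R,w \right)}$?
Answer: $-28$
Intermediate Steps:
$o{\left(w,R \right)} = 8 - 4 w$ ($o{\left(w,R \right)} = \left(w - 2\right) \left(-4\right) = \left(-2 + w\right) \left(-4\right) = 8 - 4 w$)
$- o{\left(x{\left(1 \right)},\left(-3\right) 9 \right)} = - (8 - -20) = - (8 + 20) = \left(-1\right) 28 = -28$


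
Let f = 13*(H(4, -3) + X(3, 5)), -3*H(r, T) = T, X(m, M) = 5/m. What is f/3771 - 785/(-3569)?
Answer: 9251881/40376097 ≈ 0.22914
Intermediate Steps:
H(r, T) = -T/3
f = 104/3 (f = 13*(-⅓*(-3) + 5/3) = 13*(1 + 5*(⅓)) = 13*(1 + 5/3) = 13*(8/3) = 104/3 ≈ 34.667)
f/3771 - 785/(-3569) = (104/3)/3771 - 785/(-3569) = (104/3)*(1/3771) - 785*(-1/3569) = 104/11313 + 785/3569 = 9251881/40376097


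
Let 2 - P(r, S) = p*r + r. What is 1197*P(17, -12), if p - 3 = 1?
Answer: -99351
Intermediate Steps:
p = 4 (p = 3 + 1 = 4)
P(r, S) = 2 - 5*r (P(r, S) = 2 - (4*r + r) = 2 - 5*r)
1197*P(17, -12) = 1197*(2 - 5*17) = 1197*(2 - 85) = 1197*(-83) = -99351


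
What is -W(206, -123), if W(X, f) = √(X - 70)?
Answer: -2*√34 ≈ -11.662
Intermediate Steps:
W(X, f) = √(-70 + X)
-W(206, -123) = -√(-70 + 206) = -√136 = -2*√34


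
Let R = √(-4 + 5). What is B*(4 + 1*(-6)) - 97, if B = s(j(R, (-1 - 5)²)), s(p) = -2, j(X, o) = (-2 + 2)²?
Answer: -93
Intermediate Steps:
R = 1 (R = √1 = 1)
j(X, o) = 0 (j(X, o) = 0² = 0)
B = -2
B*(4 + 1*(-6)) - 97 = -2*(4 + 1*(-6)) - 97 = -2*(4 - 6) - 97 = -2*(-2) - 97 = 4 - 97 = -93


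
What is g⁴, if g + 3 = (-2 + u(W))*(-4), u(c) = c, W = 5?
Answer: 50625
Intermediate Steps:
g = -15 (g = -3 + (-2 + 5)*(-4) = -3 + 3*(-4) = -3 - 12 = -15)
g⁴ = (-15)⁴ = 50625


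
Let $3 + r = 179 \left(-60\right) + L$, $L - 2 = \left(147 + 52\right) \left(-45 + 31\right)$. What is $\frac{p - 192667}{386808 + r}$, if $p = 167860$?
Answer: $- \frac{8269}{124427} \approx -0.066457$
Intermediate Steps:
$L = -2784$ ($L = 2 + \left(147 + 52\right) \left(-45 + 31\right) = 2 + 199 \left(-14\right) = 2 - 2786 = -2784$)
$r = -13527$ ($r = -3 + \left(179 \left(-60\right) - 2784\right) = -3 - 13524 = -13527$)
$\frac{p - 192667}{386808 + r} = \frac{167860 - 192667}{386808 - 13527} = - \frac{24807}{373281} = \left(-24807\right) \frac{1}{373281} = - \frac{8269}{124427}$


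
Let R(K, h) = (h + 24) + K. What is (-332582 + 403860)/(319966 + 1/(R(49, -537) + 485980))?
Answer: 34606609448/155348612457 ≈ 0.22277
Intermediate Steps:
R(K, h) = 24 + K + h (R(K, h) = (24 + h) + K = 24 + K + h)
(-332582 + 403860)/(319966 + 1/(R(49, -537) + 485980)) = (-332582 + 403860)/(319966 + 1/((24 + 49 - 537) + 485980)) = 71278/(319966 + 1/(-464 + 485980)) = 71278/(319966 + 1/485516) = 71278/(155348612457/485516) = 71278*(485516/155348612457) = 34606609448/155348612457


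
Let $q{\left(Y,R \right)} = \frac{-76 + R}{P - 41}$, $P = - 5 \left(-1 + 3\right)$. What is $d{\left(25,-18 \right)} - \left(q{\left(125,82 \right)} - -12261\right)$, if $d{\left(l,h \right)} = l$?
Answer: $- \frac{208010}{17} \approx -12236.0$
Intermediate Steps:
$P = -10$ ($P = \left(-5\right) 2 = -10$)
$q{\left(Y,R \right)} = \frac{76}{51} - \frac{R}{51}$ ($q{\left(Y,R \right)} = \frac{-76 + R}{-10 - 41} = \frac{-76 + R}{-51} = \left(-76 + R\right) \left(- \frac{1}{51}\right) = \frac{76}{51} - \frac{R}{51}$)
$d{\left(25,-18 \right)} - \left(q{\left(125,82 \right)} - -12261\right) = 25 - \left(\left(\frac{76}{51} - \frac{82}{51}\right) - -12261\right) = 25 - \left(\left(\frac{76}{51} - \frac{82}{51}\right) + 12261\right) = 25 - \left(- \frac{2}{17} + 12261\right) = 25 - \frac{208435}{17} = - \frac{208010}{17}$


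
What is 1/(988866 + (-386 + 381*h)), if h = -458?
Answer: 1/813982 ≈ 1.2285e-6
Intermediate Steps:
1/(988866 + (-386 + 381*h)) = 1/(988866 + (-386 + 381*(-458))) = 1/(988866 + (-386 - 174498)) = 1/(988866 - 174884) = 1/813982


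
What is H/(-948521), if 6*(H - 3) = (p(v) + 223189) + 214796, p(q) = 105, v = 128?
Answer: -73018/948521 ≈ -0.076981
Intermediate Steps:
H = 73018 (H = 3 + ((105 + 223189) + 214796)/6 = 3 + (223294 + 214796)/6 = 3 + (⅙)*438090 = 3 + 73015 = 73018)
H/(-948521) = 73018/(-948521) = 73018*(-1/948521) = -73018/948521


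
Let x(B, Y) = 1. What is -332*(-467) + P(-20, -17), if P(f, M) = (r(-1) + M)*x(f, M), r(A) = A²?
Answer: 155028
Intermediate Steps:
P(f, M) = 1 + M (P(f, M) = ((-1)² + M)*1 = (1 + M)*1 = 1 + M)
-332*(-467) + P(-20, -17) = -332*(-467) + (1 - 17) = 155044 - 16 = 155028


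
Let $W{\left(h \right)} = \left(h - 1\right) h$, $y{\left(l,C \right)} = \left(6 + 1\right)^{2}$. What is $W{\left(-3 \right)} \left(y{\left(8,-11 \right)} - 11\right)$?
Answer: $456$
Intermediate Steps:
$y{\left(l,C \right)} = 49$ ($y{\left(l,C \right)} = 7^{2} = 49$)
$W{\left(h \right)} = h \left(-1 + h\right)$ ($W{\left(h \right)} = \left(-1 + h\right) h = h \left(-1 + h\right)$)
$W{\left(-3 \right)} \left(y{\left(8,-11 \right)} - 11\right) = - 3 \left(-1 - 3\right) \left(49 - 11\right) = \left(-3\right) \left(-4\right) 38 = 12 \cdot 38 = 456$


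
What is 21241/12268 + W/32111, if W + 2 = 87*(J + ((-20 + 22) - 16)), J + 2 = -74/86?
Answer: 28554140145/16939323164 ≈ 1.6857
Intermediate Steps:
J = -123/43 (J = -2 - 74/86 = -2 - 74*1/86 = -2 - 37/43 = -123/43 ≈ -2.8605)
W = -63161/43 (W = -2 + 87*(-123/43 + ((-20 + 22) - 16)) = -2 + 87*(-123/43 + (2 - 16)) = -2 + 87*(-123/43 - 14) = -2 + 87*(-725/43) = -2 - 63075/43 = -63161/43 ≈ -1468.9)
21241/12268 + W/32111 = 21241/12268 - 63161/43/32111 = 21241*(1/12268) - 63161/43*1/32111 = 21241/12268 - 63161/1380773 = 28554140145/16939323164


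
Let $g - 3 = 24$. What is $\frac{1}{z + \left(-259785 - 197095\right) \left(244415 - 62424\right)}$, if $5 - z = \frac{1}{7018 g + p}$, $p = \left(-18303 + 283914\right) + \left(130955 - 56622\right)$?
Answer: $- \frac{529430}{44021071092347251} \approx -1.2027 \cdot 10^{-11}$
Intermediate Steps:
$g = 27$ ($g = 3 + 24 = 27$)
$p = 339944$ ($p = 265611 + \left(130955 - 56622\right) = 265611 + 74333 = 339944$)
$z = \frac{2647149}{529430}$ ($z = 5 - \frac{1}{7018 \cdot 27 + 339944} = 5 - \frac{1}{189486 + 339944} = 5 - \frac{1}{529430} = \frac{2647149}{529430} \approx 5.0$)
$\frac{1}{z + \left(-259785 - 197095\right) \left(244415 - 62424\right)} = \frac{1}{\frac{2647149}{529430} + \left(-259785 - 197095\right) \left(244415 - 62424\right)} = \frac{1}{\frac{2647149}{529430} - 83148048080} = \frac{1}{- \frac{44021071092347251}{529430}} = - \frac{529430}{44021071092347251}$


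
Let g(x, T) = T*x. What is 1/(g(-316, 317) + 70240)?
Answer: -1/29932 ≈ -3.3409e-5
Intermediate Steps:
1/(g(-316, 317) + 70240) = 1/(317*(-316) + 70240) = 1/(-100172 + 70240) = 1/(-29932) = -1/29932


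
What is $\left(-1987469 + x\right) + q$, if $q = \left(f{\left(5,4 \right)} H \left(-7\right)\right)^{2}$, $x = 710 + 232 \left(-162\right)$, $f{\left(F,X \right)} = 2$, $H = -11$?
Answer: $-2000627$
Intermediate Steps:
$x = -36874$ ($x = 710 - 37584 = -36874$)
$q = 23716$ ($q = \left(2 \left(-11\right) \left(-7\right)\right)^{2} = \left(\left(-22\right) \left(-7\right)\right)^{2} = 154^{2} = 23716$)
$\left(-1987469 + x\right) + q = \left(-1987469 - 36874\right) + 23716 = -2024343 + 23716 = -2000627$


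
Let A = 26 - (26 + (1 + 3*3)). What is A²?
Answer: 100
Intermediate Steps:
A = -10 (A = 26 - (26 + (1 + 9)) = 26 - (26 + 10) = 26 - 1*36 = 26 - 36 = -10)
A² = (-10)² = 100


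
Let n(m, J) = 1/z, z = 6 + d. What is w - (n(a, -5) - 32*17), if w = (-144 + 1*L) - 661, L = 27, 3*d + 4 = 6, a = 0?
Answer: -4683/20 ≈ -234.15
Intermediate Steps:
d = 2/3 (d = -4/3 + (1/3)*6 = -4/3 + 2 = 2/3 ≈ 0.66667)
z = 20/3 (z = 6 + 2/3 = 20/3 ≈ 6.6667)
n(m, J) = 3/20 (n(m, J) = 1/(20/3) = 3/20)
w = -778 (w = (-144 + 1*27) - 661 = (-144 + 27) - 661 = -117 - 661 = -778)
w - (n(a, -5) - 32*17) = -778 - (3/20 - 32*17) = -778 - (3/20 - 544) = -778 - 1*(-10877/20) = -778 + 10877/20 = -4683/20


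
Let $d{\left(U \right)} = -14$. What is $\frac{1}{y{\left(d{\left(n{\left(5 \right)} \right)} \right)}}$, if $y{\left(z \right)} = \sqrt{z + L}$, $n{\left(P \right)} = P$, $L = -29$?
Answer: $- \frac{i \sqrt{43}}{43} \approx - 0.1525 i$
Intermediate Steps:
$y{\left(z \right)} = \sqrt{-29 + z}$ ($y{\left(z \right)} = \sqrt{z - 29} = \sqrt{-29 + z}$)
$\frac{1}{y{\left(d{\left(n{\left(5 \right)} \right)} \right)}} = \frac{1}{\sqrt{-29 - 14}} = \frac{1}{\sqrt{-43}} = \frac{1}{i \sqrt{43}} = - \frac{i \sqrt{43}}{43}$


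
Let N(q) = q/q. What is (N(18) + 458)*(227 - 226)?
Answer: 459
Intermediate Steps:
N(q) = 1
(N(18) + 458)*(227 - 226) = (1 + 458)*(227 - 226) = 459*1 = 459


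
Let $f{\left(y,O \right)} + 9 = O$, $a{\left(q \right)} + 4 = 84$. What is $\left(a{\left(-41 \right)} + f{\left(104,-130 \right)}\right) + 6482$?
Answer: $6423$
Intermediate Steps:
$a{\left(q \right)} = 80$ ($a{\left(q \right)} = -4 + 84 = 80$)
$f{\left(y,O \right)} = -9 + O$
$\left(a{\left(-41 \right)} + f{\left(104,-130 \right)}\right) + 6482 = \left(80 - 139\right) + 6482 = -59 + 6482 = 6423$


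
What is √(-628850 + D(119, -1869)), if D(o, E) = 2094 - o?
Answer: 25*I*√1003 ≈ 791.75*I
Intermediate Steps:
√(-628850 + D(119, -1869)) = √(-628850 + (2094 - 1*119)) = √(-628850 + (2094 - 119)) = √(-628850 + 1975) = √(-626875) = 25*I*√1003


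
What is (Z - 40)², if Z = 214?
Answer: 30276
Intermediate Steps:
(Z - 40)² = (214 - 40)² = 174² = 30276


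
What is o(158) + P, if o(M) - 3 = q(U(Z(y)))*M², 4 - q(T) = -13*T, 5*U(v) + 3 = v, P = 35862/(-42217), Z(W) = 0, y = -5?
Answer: -20023744627/211085 ≈ -94861.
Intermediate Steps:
P = -35862/42217 (P = 35862*(-1/42217) = -35862/42217 ≈ -0.84947)
U(v) = -⅗ + v/5
q(T) = 4 + 13*T (q(T) = 4 - (-13)*T = 4 + 13*T)
o(M) = 3 - 19*M²/5 (o(M) = 3 + (4 + 13*(-⅗ + (⅕)*0))*M² = 3 + (4 + 13*(-⅗ + 0))*M² = 3 + (4 + 13*(-⅗))*M² = 3 + (4 - 39/5)*M² = 3 - 19*M²/5)
o(158) + P = (3 - 19/5*158²) - 35862/42217 = (3 - 19/5*24964) - 35862/42217 = (3 - 474316/5) - 35862/42217 = -474301/5 - 35862/42217 = -20023744627/211085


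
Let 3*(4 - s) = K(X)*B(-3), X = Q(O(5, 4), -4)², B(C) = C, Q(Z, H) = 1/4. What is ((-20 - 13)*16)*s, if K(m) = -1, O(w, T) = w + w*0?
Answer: -1584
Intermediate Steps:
O(w, T) = w (O(w, T) = w + 0 = w)
Q(Z, H) = ¼
X = 1/16 (X = (¼)² = 1/16 ≈ 0.062500)
s = 3 (s = 4 - (-1)*(-3)/3 = 4 - ⅓*3 = 4 - 1 = 3)
((-20 - 13)*16)*s = ((-20 - 13)*16)*3 = -33*16*3 = -528*3 = -1584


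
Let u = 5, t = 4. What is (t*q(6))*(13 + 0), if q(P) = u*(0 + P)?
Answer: 1560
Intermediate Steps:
q(P) = 5*P (q(P) = 5*(0 + P) = 5*P)
(t*q(6))*(13 + 0) = (4*(5*6))*(13 + 0) = (4*30)*13 = 120*13 = 1560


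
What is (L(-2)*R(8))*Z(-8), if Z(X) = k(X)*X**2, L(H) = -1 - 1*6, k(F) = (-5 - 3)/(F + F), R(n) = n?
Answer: -1792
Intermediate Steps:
k(F) = -4/F (k(F) = -8*1/(2*F) = -4/F)
L(H) = -7 (L(H) = -1 - 6 = -7)
Z(X) = -4*X (Z(X) = (-4/X)*X**2 = -4*X)
(L(-2)*R(8))*Z(-8) = (-7*8)*(-4*(-8)) = -56*32 = -1792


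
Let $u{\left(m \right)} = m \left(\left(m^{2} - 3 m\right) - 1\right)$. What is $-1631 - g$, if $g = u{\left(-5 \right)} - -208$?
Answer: $-1644$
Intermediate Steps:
$u{\left(m \right)} = m \left(-1 + m^{2} - 3 m\right)$
$g = 13$ ($g = - 5 \left(-1 + \left(-5\right)^{2} - -15\right) - -208 = - 5 \left(-1 + 25 + 15\right) + 208 = \left(-5\right) 39 + 208 = -195 + 208 = 13$)
$-1631 - g = -1631 - 13 = -1644$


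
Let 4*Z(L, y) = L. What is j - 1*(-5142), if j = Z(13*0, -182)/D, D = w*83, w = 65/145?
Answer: 5142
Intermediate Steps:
Z(L, y) = L/4
w = 13/29 (w = 65*(1/145) = 13/29 ≈ 0.44828)
D = 1079/29 (D = (13/29)*83 = 1079/29 ≈ 37.207)
j = 0 (j = ((13*0)/4)/(1079/29) = ((1/4)*0)*(29/1079) = 0*(29/1079) = 0)
j - 1*(-5142) = 0 - 1*(-5142) = 0 + 5142 = 5142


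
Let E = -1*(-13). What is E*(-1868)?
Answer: -24284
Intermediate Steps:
E = 13
E*(-1868) = 13*(-1868) = -24284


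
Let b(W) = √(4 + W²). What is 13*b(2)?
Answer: 26*√2 ≈ 36.770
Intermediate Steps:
13*b(2) = 13*√(4 + 2²) = 13*√(4 + 4) = 13*√8 = 13*(2*√2) = 26*√2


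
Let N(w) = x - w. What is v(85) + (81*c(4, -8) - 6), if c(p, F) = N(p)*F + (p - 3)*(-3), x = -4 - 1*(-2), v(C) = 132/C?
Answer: 309447/85 ≈ 3640.6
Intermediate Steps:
x = -2 (x = -4 + 2 = -2)
N(w) = -2 - w
c(p, F) = 9 - 3*p + F*(-2 - p) (c(p, F) = (-2 - p)*F + (p - 3)*(-3) = F*(-2 - p) + (-3 + p)*(-3) = F*(-2 - p) + (9 - 3*p) = 9 - 3*p + F*(-2 - p))
v(85) + (81*c(4, -8) - 6) = 132/85 + (81*(9 - 3*4 - 1*(-8)*(2 + 4)) - 6) = 132*(1/85) + (81*(9 - 12 - 1*(-8)*6) - 6) = 132/85 + (81*(9 - 12 + 48) - 6) = 132/85 + (81*45 - 6) = 132/85 + (3645 - 6) = 132/85 + 3639 = 309447/85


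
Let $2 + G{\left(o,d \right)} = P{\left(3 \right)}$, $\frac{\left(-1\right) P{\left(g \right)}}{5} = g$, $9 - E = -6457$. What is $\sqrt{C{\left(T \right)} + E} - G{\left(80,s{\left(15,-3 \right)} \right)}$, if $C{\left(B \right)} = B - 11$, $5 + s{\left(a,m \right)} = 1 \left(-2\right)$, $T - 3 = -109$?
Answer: $17 + \sqrt{6349} \approx 96.681$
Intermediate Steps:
$T = -106$ ($T = 3 - 109 = -106$)
$E = 6466$ ($E = 9 - -6457 = 9 + 6457 = 6466$)
$s{\left(a,m \right)} = -7$ ($s{\left(a,m \right)} = -5 + 1 \left(-2\right) = -5 - 2 = -7$)
$C{\left(B \right)} = -11 + B$
$P{\left(g \right)} = - 5 g$
$G{\left(o,d \right)} = -17$ ($G{\left(o,d \right)} = -2 - 15 = -17$)
$\sqrt{C{\left(T \right)} + E} - G{\left(80,s{\left(15,-3 \right)} \right)} = \sqrt{\left(-11 - 106\right) + 6466} - -17 = \sqrt{-117 + 6466} + 17 = \sqrt{6349} + 17 = 17 + \sqrt{6349}$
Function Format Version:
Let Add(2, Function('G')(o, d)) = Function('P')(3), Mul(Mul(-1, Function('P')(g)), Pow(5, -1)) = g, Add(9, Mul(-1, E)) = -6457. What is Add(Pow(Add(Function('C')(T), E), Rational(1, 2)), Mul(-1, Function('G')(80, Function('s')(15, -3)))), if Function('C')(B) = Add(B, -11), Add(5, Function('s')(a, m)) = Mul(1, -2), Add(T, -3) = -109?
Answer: Add(17, Pow(6349, Rational(1, 2))) ≈ 96.681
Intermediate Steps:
T = -106 (T = Add(3, -109) = -106)
E = 6466 (E = Add(9, Mul(-1, -6457)) = Add(9, 6457) = 6466)
Function('s')(a, m) = -7 (Function('s')(a, m) = Add(-5, Mul(1, -2)) = Add(-5, -2) = -7)
Function('C')(B) = Add(-11, B)
Function('P')(g) = Mul(-5, g)
Function('G')(o, d) = -17 (Function('G')(o, d) = Add(-2, Mul(-5, 3)) = Add(-2, -15) = -17)
Add(Pow(Add(Function('C')(T), E), Rational(1, 2)), Mul(-1, Function('G')(80, Function('s')(15, -3)))) = Add(Pow(Add(Add(-11, -106), 6466), Rational(1, 2)), Mul(-1, -17)) = Add(Pow(Add(-117, 6466), Rational(1, 2)), 17) = Add(Pow(6349, Rational(1, 2)), 17) = Add(17, Pow(6349, Rational(1, 2)))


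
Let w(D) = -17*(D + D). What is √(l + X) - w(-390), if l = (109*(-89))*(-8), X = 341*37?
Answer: -13260 + 15*√401 ≈ -12960.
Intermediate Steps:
X = 12617
l = 77608 (l = -9701*(-8) = 77608)
w(D) = -34*D
√(l + X) - w(-390) = √(77608 + 12617) - (-34)*(-390) = √90225 - 1*13260 = 15*√401 - 13260 = -13260 + 15*√401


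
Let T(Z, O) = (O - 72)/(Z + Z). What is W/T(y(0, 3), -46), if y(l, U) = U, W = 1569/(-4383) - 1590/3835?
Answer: 865739/22038211 ≈ 0.039284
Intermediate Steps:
W = -865739/1120587 (W = 1569*(-1/4383) - 1590*1/3835 = -523/1461 - 318/767 = -865739/1120587 ≈ -0.77258)
T(Z, O) = (-72 + O)/(2*Z) (T(Z, O) = (-72 + O)/((2*Z)) = (-72 + O)*(1/(2*Z)) = (-72 + O)/(2*Z))
W/T(y(0, 3), -46) = -865739*6/(-72 - 46)/1120587 = -865739/(1120587*((½)*(⅓)*(-118))) = -865739/(1120587*(-59/3)) = -865739/1120587*(-3/59) = 865739/22038211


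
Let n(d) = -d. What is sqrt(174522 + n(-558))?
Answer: 2*sqrt(43770) ≈ 418.43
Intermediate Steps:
sqrt(174522 + n(-558)) = sqrt(174522 - 1*(-558)) = sqrt(174522 + 558) = sqrt(175080) = 2*sqrt(43770)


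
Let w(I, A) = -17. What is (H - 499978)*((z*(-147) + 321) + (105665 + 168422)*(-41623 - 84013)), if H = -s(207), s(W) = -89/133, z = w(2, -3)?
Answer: 2289836413445591320/133 ≈ 1.7217e+16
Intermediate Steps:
z = -17
s(W) = -89/133 (s(W) = -89*1/133 = -89/133)
H = 89/133 (H = -1*(-89/133) = 89/133 ≈ 0.66917)
(H - 499978)*((z*(-147) + 321) + (105665 + 168422)*(-41623 - 84013)) = (89/133 - 499978)*((-17*(-147) + 321) + (105665 + 168422)*(-41623 - 84013)) = -66496985*((2499 + 321) + 274087*(-125636))/133 = -66496985*(2820 - 34435194332)/133 = -66496985/133*(-34435191512) = 2289836413445591320/133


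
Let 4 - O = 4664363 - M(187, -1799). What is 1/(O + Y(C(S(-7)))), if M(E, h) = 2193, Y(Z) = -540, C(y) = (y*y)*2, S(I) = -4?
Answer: -1/4662706 ≈ -2.1447e-7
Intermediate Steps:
C(y) = 2*y² (C(y) = y²*2 = 2*y²)
O = -4662166 (O = 4 - (4664363 - 1*2193) = 4 - (4664363 - 2193) = 4 - 1*4662170 = 4 - 4662170 = -4662166)
1/(O + Y(C(S(-7)))) = 1/(-4662166 - 540) = 1/(-4662706) = -1/4662706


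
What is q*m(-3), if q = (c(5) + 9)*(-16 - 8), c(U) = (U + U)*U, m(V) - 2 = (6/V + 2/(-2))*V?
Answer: -15576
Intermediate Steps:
m(V) = 2 + V*(-1 + 6/V) (m(V) = 2 + (6/V + 2/(-2))*V = 2 + (6/V + 2*(-½))*V = 2 + (6/V - 1)*V = 2 + (-1 + 6/V)*V = 2 + V*(-1 + 6/V))
c(U) = 2*U² (c(U) = (2*U)*U = 2*U²)
q = -1416 (q = (2*5² + 9)*(-16 - 8) = (2*25 + 9)*(-24) = (50 + 9)*(-24) = 59*(-24) = -1416)
q*m(-3) = -1416*(8 - 1*(-3)) = -1416*(8 + 3) = -1416*11 = -15576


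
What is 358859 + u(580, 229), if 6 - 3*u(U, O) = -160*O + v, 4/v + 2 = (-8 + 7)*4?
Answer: 3339671/9 ≈ 3.7107e+5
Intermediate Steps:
v = -2/3 (v = 4/(-2 + (-8 + 7)*4) = 4/(-2 - 1*4) = 4/(-2 - 4) = 4/(-6) = 4*(-1/6) = -2/3 ≈ -0.66667)
u(U, O) = 20/9 + 160*O/3 (u(U, O) = 2 - (-160*O - 2/3)/3 = 2 - (-2/3 - 160*O)/3 = 2 + (2/9 + 160*O/3) = 20/9 + 160*O/3)
358859 + u(580, 229) = 358859 + (20/9 + (160/3)*229) = 358859 + (20/9 + 36640/3) = 358859 + 109940/9 = 3339671/9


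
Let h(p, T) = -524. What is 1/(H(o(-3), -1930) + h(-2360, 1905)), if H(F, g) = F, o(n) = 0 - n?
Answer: -1/521 ≈ -0.0019194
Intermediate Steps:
o(n) = -n
1/(H(o(-3), -1930) + h(-2360, 1905)) = 1/(-1*(-3) - 524) = 1/(3 - 524) = 1/(-521) = -1/521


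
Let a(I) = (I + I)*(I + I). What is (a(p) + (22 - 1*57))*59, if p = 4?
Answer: 1711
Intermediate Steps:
a(I) = 4*I² (a(I) = (2*I)*(2*I) = 4*I²)
(a(p) + (22 - 1*57))*59 = (4*4² + (22 - 1*57))*59 = (4*16 + (22 - 57))*59 = (64 - 35)*59 = 29*59 = 1711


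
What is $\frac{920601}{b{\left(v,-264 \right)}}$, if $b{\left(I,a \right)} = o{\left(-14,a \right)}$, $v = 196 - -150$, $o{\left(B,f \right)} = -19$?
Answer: $- \frac{920601}{19} \approx -48453.0$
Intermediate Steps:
$v = 346$ ($v = 196 + 150 = 346$)
$b{\left(I,a \right)} = -19$
$\frac{920601}{b{\left(v,-264 \right)}} = \frac{920601}{-19} = 920601 \left(- \frac{1}{19}\right) = - \frac{920601}{19}$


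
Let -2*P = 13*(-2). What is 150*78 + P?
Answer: 11713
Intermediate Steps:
P = 13 (P = -13*(-2)/2 = -½*(-26) = 13)
150*78 + P = 150*78 + 13 = 11700 + 13 = 11713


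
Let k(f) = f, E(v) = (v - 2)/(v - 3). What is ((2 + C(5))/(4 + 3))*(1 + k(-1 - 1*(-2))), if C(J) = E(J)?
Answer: 1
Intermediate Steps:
E(v) = (-2 + v)/(-3 + v)
C(J) = (-2 + J)/(-3 + J)
((2 + C(5))/(4 + 3))*(1 + k(-1 - 1*(-2))) = ((2 + (-2 + 5)/(-3 + 5))/(4 + 3))*(1 + (-1 - 1*(-2))) = ((2 + 3/2)/7)*(1 + (-1 + 2)) = ((2 + (½)*3)*(⅐))*(1 + 1) = ((2 + 3/2)*(⅐))*2 = ((7/2)*(⅐))*2 = (½)*2 = 1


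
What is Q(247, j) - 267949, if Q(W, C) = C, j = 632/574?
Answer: -76901047/287 ≈ -2.6795e+5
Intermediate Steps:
j = 316/287 (j = 632*(1/574) = 316/287 ≈ 1.1010)
Q(247, j) - 267949 = 316/287 - 267949 = -76901047/287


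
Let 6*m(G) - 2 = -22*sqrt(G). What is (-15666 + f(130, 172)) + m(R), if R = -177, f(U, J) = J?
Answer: -46481/3 - 11*I*sqrt(177)/3 ≈ -15494.0 - 48.782*I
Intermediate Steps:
m(G) = 1/3 - 11*sqrt(G)/3 (m(G) = 1/3 + (-22*sqrt(G))/6 = 1/3 - 11*sqrt(G)/3)
(-15666 + f(130, 172)) + m(R) = (-15666 + 172) + (1/3 - 11*I*sqrt(177)/3) = -15494 + (1/3 - 11*I*sqrt(177)/3) = -46481/3 - 11*I*sqrt(177)/3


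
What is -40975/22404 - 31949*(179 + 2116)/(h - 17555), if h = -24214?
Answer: 3575198255/2038764 ≈ 1753.6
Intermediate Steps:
-40975/22404 - 31949*(179 + 2116)/(h - 17555) = -40975/22404 - 31949*(179 + 2116)/(-24214 - 17555) = -40975*1/22404 - 31949/((-41769/2295)) = -40975/22404 - 31949/((-41769*1/2295)) = -40975/22404 - 31949/(-91/5) = -40975/22404 - 31949*(-5/91) = -40975/22404 + 159745/91 = 3575198255/2038764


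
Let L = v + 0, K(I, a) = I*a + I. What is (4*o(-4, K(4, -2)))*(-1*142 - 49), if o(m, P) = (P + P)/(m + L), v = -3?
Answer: -6112/7 ≈ -873.14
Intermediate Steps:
K(I, a) = I + I*a
L = -3 (L = -3 + 0 = -3)
o(m, P) = 2*P/(-3 + m) (o(m, P) = (P + P)/(m - 3) = (2*P)/(-3 + m) = 2*P/(-3 + m))
(4*o(-4, K(4, -2)))*(-1*142 - 49) = (4*(2*(4*(1 - 2))/(-3 - 4)))*(-1*142 - 49) = (4*(2*(4*(-1))/(-7)))*(-142 - 49) = (4*(2*(-4)*(-⅐)))*(-191) = (4*(8/7))*(-191) = (32/7)*(-191) = -6112/7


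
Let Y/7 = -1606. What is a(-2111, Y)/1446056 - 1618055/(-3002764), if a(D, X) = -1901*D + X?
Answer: 3589041507649/1085541224696 ≈ 3.3062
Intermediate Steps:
Y = -11242 (Y = 7*(-1606) = -11242)
a(D, X) = X - 1901*D
a(-2111, Y)/1446056 - 1618055/(-3002764) = (-11242 - 1901*(-2111))/1446056 - 1618055/(-3002764) = (-11242 + 4013011)*(1/1446056) - 1618055*(-1/3002764) = 4001769*(1/1446056) + 1618055/3002764 = 4001769/1446056 + 1618055/3002764 = 3589041507649/1085541224696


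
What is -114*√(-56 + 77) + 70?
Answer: 70 - 114*√21 ≈ -452.41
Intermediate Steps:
-114*√(-56 + 77) + 70 = -114*√21 + 70 = 70 - 114*√21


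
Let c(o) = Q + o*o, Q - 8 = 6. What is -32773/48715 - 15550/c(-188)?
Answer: -958152992/861232485 ≈ -1.1125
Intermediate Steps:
Q = 14 (Q = 8 + 6 = 14)
c(o) = 14 + o**2 (c(o) = 14 + o*o = 14 + o**2)
-32773/48715 - 15550/c(-188) = -32773/48715 - 15550/(14 + (-188)**2) = -32773*1/48715 - 15550/(14 + 35344) = -32773/48715 - 15550/35358 = -32773/48715 - 15550*1/35358 = -32773/48715 - 7775/17679 = -958152992/861232485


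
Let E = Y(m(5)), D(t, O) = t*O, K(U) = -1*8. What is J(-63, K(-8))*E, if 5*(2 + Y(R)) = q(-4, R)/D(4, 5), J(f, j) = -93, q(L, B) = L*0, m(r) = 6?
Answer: 186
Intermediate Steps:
K(U) = -8
D(t, O) = O*t
q(L, B) = 0
Y(R) = -2 (Y(R) = -2 + (0/((5*4)))/5 = -2 + (0/20)/5 = -2 + (0*(1/20))/5 = -2 + (⅕)*0 = -2 + 0 = -2)
E = -2
J(-63, K(-8))*E = -93*(-2) = 186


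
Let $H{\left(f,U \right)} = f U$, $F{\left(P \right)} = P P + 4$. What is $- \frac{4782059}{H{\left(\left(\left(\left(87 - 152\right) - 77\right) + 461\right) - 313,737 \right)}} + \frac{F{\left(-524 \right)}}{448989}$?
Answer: $- \frac{715292565197}{661809786} \approx -1080.8$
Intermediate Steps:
$F{\left(P \right)} = 4 + P^{2}$ ($F{\left(P \right)} = P^{2} + 4 = 4 + P^{2}$)
$H{\left(f,U \right)} = U f$
$- \frac{4782059}{H{\left(\left(\left(\left(87 - 152\right) - 77\right) + 461\right) - 313,737 \right)}} + \frac{F{\left(-524 \right)}}{448989} = - \frac{4782059}{737 \left(\left(\left(\left(87 - 152\right) - 77\right) + 461\right) - 313\right)} + \frac{4 + \left(-524\right)^{2}}{448989} = - \frac{4782059}{737 \left(\left(\left(-65 - 77\right) + 461\right) - 313\right)} + \left(4 + 274576\right) \frac{1}{448989} = - \frac{4782059}{737 \left(\left(-142 + 461\right) - 313\right)} + 274580 \cdot \frac{1}{448989} = - \frac{4782059}{737 \left(319 - 313\right)} + \frac{274580}{448989} = - \frac{4782059}{737 \cdot 6} + \frac{274580}{448989} = - \frac{4782059}{4422} + \frac{274580}{448989} = - \frac{715292565197}{661809786}$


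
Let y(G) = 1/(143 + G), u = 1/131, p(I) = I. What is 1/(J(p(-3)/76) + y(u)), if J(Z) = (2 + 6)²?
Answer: 18734/1199107 ≈ 0.015623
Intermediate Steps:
u = 1/131 ≈ 0.0076336
J(Z) = 64 (J(Z) = 8² = 64)
1/(J(p(-3)/76) + y(u)) = 1/(64 + 1/(143 + 1/131)) = 1/(64 + 1/(18734/131)) = 1/(64 + 131/18734) = 1/(1199107/18734) = 18734/1199107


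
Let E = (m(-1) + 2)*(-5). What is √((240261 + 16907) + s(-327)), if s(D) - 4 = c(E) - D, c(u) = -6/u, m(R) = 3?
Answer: √6437481/5 ≈ 507.44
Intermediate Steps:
E = -25 (E = (3 + 2)*(-5) = 5*(-5) = -25)
s(D) = 106/25 - D (s(D) = 4 + (-6/(-25) - D) = 4 + (-6*(-1/25) - D) = 4 + (6/25 - D) = 106/25 - D)
√((240261 + 16907) + s(-327)) = √((240261 + 16907) + (106/25 - 1*(-327))) = √(257168 + (106/25 + 327)) = √(257168 + 8281/25) = √(6437481/25) = √6437481/5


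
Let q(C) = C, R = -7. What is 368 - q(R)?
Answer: 375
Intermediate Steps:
368 - q(R) = 368 - 1*(-7) = 368 + 7 = 375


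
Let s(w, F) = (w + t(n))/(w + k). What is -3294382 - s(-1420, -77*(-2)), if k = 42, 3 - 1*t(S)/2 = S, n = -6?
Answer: -2269829899/689 ≈ -3.2944e+6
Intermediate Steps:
t(S) = 6 - 2*S
s(w, F) = (18 + w)/(42 + w) (s(w, F) = (w + (6 - 2*(-6)))/(w + 42) = (w + (6 + 12))/(42 + w) = (w + 18)/(42 + w) = (18 + w)/(42 + w))
-3294382 - s(-1420, -77*(-2)) = -3294382 - (18 - 1420)/(42 - 1420) = -3294382 - (-1402)/(-1378) = -3294382 - (-1)*(-1402)/1378 = -3294382 - 1*701/689 = -3294382 - 701/689 = -2269829899/689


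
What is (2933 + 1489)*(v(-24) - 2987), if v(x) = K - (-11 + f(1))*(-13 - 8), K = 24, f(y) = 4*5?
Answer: -12266628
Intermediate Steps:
f(y) = 20
v(x) = 213 (v(x) = 24 - (-11 + 20)*(-13 - 8) = 24 - 9*(-21) = 24 - 1*(-189) = 24 + 189 = 213)
(2933 + 1489)*(v(-24) - 2987) = (2933 + 1489)*(213 - 2987) = 4422*(-2774) = -12266628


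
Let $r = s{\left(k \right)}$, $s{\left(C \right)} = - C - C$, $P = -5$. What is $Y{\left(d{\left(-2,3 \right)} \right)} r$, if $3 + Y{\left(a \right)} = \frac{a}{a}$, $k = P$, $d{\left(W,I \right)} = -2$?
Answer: $-20$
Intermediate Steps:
$k = -5$
$Y{\left(a \right)} = -2$ ($Y{\left(a \right)} = -3 + \frac{a}{a} = -3 + 1 = -2$)
$s{\left(C \right)} = - 2 C$
$r = 10$ ($r = \left(-2\right) \left(-5\right) = 10$)
$Y{\left(d{\left(-2,3 \right)} \right)} r = \left(-2\right) 10 = -20$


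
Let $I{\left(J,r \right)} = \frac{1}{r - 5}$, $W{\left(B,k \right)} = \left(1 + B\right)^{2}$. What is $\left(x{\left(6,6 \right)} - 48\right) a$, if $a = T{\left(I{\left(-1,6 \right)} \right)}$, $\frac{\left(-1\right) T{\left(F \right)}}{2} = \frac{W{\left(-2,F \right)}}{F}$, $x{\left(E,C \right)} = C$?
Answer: $84$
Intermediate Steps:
$I{\left(J,r \right)} = \frac{1}{-5 + r}$
$T{\left(F \right)} = - \frac{2}{F}$ ($T{\left(F \right)} = - 2 \frac{\left(1 - 2\right)^{2}}{F} = - 2 \frac{\left(-1\right)^{2}}{F} = - 2 \cdot 1 \frac{1}{F} = - \frac{2}{F}$)
$a = -2$ ($a = - \frac{2}{\frac{1}{-5 + 6}} = - \frac{2}{1^{-1}} = - \frac{2}{1} = \left(-2\right) 1 = -2$)
$\left(x{\left(6,6 \right)} - 48\right) a = \left(6 - 48\right) \left(-2\right) = \left(-42\right) \left(-2\right) = 84$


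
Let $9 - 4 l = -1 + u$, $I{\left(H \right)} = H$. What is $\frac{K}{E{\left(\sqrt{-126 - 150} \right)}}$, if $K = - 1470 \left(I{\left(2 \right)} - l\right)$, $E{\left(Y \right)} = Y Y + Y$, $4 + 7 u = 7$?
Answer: $- \frac{385 \sqrt{69}}{- 92 i + 184 \sqrt{69}} \approx -2.0848 - 0.12549 i$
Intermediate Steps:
$u = \frac{3}{7}$ ($u = - \frac{4}{7} + \frac{1}{7} \cdot 7 = - \frac{4}{7} + 1 = \frac{3}{7} \approx 0.42857$)
$l = \frac{67}{28}$ ($l = \frac{9}{4} - \frac{-1 + \frac{3}{7}}{4} = \frac{9}{4} - - \frac{1}{7} = \frac{9}{4} + \frac{1}{7} = \frac{67}{28} \approx 2.3929$)
$E{\left(Y \right)} = Y + Y^{2}$ ($E{\left(Y \right)} = Y^{2} + Y = Y + Y^{2}$)
$K = \frac{1155}{2}$ ($K = - 1470 \left(2 - \frac{67}{28}\right) = \left(-1470\right) \left(- \frac{11}{28}\right) = \frac{1155}{2} \approx 577.5$)
$\frac{K}{E{\left(\sqrt{-126 - 150} \right)}} = \frac{1155}{2 \sqrt{-126 - 150} \left(1 + \sqrt{-126 - 150}\right)} = \frac{1155}{2 \sqrt{-276} \left(1 + \sqrt{-276}\right)} = \frac{1155}{2 \cdot 2 i \sqrt{69} \left(1 + 2 i \sqrt{69}\right)} = \frac{1155 \left(- \frac{i \sqrt{69}}{138 \left(1 + 2 i \sqrt{69}\right)}\right)}{2} = - \frac{385 i \sqrt{69}}{92 \left(1 + 2 i \sqrt{69}\right)}$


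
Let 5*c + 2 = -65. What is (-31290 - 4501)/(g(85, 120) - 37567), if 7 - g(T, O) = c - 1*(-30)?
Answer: 178955/187883 ≈ 0.95248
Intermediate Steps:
c = -67/5 (c = -2/5 + (1/5)*(-65) = -2/5 - 13 = -67/5 ≈ -13.400)
g(T, O) = -48/5 (g(T, O) = 7 - (-67/5 - 1*(-30)) = 7 - (-67/5 + 30) = 7 - 1*83/5 = 7 - 83/5 = -48/5)
(-31290 - 4501)/(g(85, 120) - 37567) = (-31290 - 4501)/(-48/5 - 37567) = -35791/(-187883/5) = -35791*(-5/187883) = 178955/187883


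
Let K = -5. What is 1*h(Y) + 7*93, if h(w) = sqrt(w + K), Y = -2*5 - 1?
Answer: 651 + 4*I ≈ 651.0 + 4.0*I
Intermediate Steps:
Y = -11 (Y = -10 - 1 = -11)
h(w) = sqrt(-5 + w) (h(w) = sqrt(w - 5) = sqrt(-5 + w))
1*h(Y) + 7*93 = 1*sqrt(-5 - 11) + 7*93 = 1*sqrt(-16) + 651 = 1*(4*I) + 651 = 4*I + 651 = 651 + 4*I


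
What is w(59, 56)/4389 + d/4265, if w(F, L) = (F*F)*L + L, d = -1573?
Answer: 117819569/2674155 ≈ 44.059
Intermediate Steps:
w(F, L) = L + L*F**2 (w(F, L) = F**2*L + L = L*F**2 + L = L + L*F**2)
w(59, 56)/4389 + d/4265 = (56*(1 + 59**2))/4389 - 1573/4265 = (56*(1 + 3481))*(1/4389) - 1573*1/4265 = (56*3482)*(1/4389) - 1573/4265 = 194992*(1/4389) - 1573/4265 = 27856/627 - 1573/4265 = 117819569/2674155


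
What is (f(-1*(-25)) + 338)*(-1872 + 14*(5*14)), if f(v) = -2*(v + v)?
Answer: -212296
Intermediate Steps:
f(v) = -4*v
(f(-1*(-25)) + 338)*(-1872 + 14*(5*14)) = (-(-4)*(-25) + 338)*(-1872 + 14*(5*14)) = (-4*25 + 338)*(-1872 + 14*70) = (-100 + 338)*(-1872 + 980) = 238*(-892) = -212296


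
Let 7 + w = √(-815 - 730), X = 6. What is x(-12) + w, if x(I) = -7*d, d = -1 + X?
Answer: -42 + I*√1545 ≈ -42.0 + 39.306*I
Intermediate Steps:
d = 5 (d = -1 + 6 = 5)
x(I) = -35 (x(I) = -7*5 = -35)
w = -7 + I*√1545 (w = -7 + √(-815 - 730) = -7 + √(-1545) = -7 + I*√1545 ≈ -7.0 + 39.306*I)
x(-12) + w = -35 + (-7 + I*√1545) = -42 + I*√1545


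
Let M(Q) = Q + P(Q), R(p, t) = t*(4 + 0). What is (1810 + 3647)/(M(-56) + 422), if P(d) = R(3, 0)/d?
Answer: 1819/122 ≈ 14.910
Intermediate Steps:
R(p, t) = 4*t (R(p, t) = t*4 = 4*t)
P(d) = 0 (P(d) = (4*0)/d = 0/d = 0)
M(Q) = Q (M(Q) = Q + 0 = Q)
(1810 + 3647)/(M(-56) + 422) = (1810 + 3647)/(-56 + 422) = 5457/366 = 5457*(1/366) = 1819/122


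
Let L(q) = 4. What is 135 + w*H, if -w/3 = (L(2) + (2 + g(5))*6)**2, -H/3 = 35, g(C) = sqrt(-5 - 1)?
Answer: 12735 + 60480*I*sqrt(6) ≈ 12735.0 + 1.4815e+5*I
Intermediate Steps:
g(C) = I*sqrt(6) (g(C) = sqrt(-6) = I*sqrt(6))
H = -105 (H = -3*35 = -105)
w = -3*(16 + 6*I*sqrt(6))**2 (w = -3*(4 + (2 + I*sqrt(6))*6)**2 = -3*(4 + (12 + 6*I*sqrt(6)))**2 = -3*(16 + 6*I*sqrt(6))**2 ≈ -120.0 - 1410.9*I)
135 + w*H = 135 + (-120 - 576*I*sqrt(6))*(-105) = 135 + (12600 + 60480*I*sqrt(6)) = 12735 + 60480*I*sqrt(6)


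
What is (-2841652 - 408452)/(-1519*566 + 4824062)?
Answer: -270842/330359 ≈ -0.81984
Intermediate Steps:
(-2841652 - 408452)/(-1519*566 + 4824062) = -3250104/(-859754 + 4824062) = -3250104/3964308 = -3250104*1/3964308 = -270842/330359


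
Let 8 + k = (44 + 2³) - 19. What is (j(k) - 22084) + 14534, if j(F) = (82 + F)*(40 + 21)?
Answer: -1023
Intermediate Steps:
k = 25 (k = -8 + ((44 + 2³) - 19) = -8 + ((44 + 8) - 19) = -8 + (52 - 19) = -8 + 33 = 25)
j(F) = 5002 + 61*F (j(F) = (82 + F)*61 = 5002 + 61*F)
(j(k) - 22084) + 14534 = ((5002 + 61*25) - 22084) + 14534 = ((5002 + 1525) - 22084) + 14534 = (6527 - 22084) + 14534 = -15557 + 14534 = -1023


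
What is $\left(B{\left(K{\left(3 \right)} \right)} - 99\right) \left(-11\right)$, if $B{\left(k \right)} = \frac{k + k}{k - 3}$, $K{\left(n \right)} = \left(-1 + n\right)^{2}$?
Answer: $1001$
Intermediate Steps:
$B{\left(k \right)} = \frac{2 k}{-3 + k}$
$\left(B{\left(K{\left(3 \right)} \right)} - 99\right) \left(-11\right) = \left(\frac{2 \left(-1 + 3\right)^{2}}{-3 + \left(-1 + 3\right)^{2}} - 99\right) \left(-11\right) = \left(\frac{2 \cdot 2^{2}}{-3 + 2^{2}} - 99\right) \left(-11\right) = \left(2 \cdot 4 \frac{1}{-3 + 4} - 99\right) \left(-11\right) = \left(2 \cdot 4 \cdot 1^{-1} - 99\right) \left(-11\right) = \left(2 \cdot 4 \cdot 1 - 99\right) \left(-11\right) = \left(8 - 99\right) \left(-11\right) = \left(-91\right) \left(-11\right) = 1001$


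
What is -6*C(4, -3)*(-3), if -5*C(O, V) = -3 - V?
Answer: 0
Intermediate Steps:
C(O, V) = ⅗ + V/5 (C(O, V) = -(-3 - V)/5 = ⅗ + V/5)
-6*C(4, -3)*(-3) = -6*(⅗ + (⅕)*(-3))*(-3) = -6*(⅗ - ⅗)*(-3) = -6*0*(-3) = 0*(-3) = 0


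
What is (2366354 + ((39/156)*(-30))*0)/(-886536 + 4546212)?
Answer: 1183177/1829838 ≈ 0.64660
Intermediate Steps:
(2366354 + ((39/156)*(-30))*0)/(-886536 + 4546212) = (2366354 + ((39*(1/156))*(-30))*0)/3659676 = (2366354 + ((¼)*(-30))*0)*(1/3659676) = (2366354 - 15/2*0)*(1/3659676) = (2366354 + 0)*(1/3659676) = 2366354*(1/3659676) = 1183177/1829838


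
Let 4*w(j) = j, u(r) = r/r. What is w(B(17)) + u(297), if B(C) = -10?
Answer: -3/2 ≈ -1.5000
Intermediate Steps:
u(r) = 1
w(j) = j/4
w(B(17)) + u(297) = (¼)*(-10) + 1 = -5/2 + 1 = -3/2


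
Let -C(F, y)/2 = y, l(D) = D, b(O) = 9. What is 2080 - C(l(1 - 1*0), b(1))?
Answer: 2098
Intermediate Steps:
C(F, y) = -2*y
2080 - C(l(1 - 1*0), b(1)) = 2080 - (-2)*9 = 2080 - 1*(-18) = 2080 + 18 = 2098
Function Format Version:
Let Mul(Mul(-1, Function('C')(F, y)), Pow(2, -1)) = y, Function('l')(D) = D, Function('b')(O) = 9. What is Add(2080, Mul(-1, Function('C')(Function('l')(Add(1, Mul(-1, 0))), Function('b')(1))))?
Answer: 2098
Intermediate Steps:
Function('C')(F, y) = Mul(-2, y)
Add(2080, Mul(-1, Function('C')(Function('l')(Add(1, Mul(-1, 0))), Function('b')(1)))) = Add(2080, Mul(-1, Mul(-2, 9))) = Add(2080, Mul(-1, -18)) = Add(2080, 18) = 2098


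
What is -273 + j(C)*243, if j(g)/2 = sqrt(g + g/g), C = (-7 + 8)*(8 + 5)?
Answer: -273 + 486*sqrt(14) ≈ 1545.4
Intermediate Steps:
C = 13 (C = 1*13 = 13)
j(g) = 2*sqrt(1 + g) (j(g) = 2*sqrt(g + g/g) = 2*sqrt(g + 1) = 2*sqrt(1 + g))
-273 + j(C)*243 = -273 + (2*sqrt(1 + 13))*243 = -273 + (2*sqrt(14))*243 = -273 + 486*sqrt(14)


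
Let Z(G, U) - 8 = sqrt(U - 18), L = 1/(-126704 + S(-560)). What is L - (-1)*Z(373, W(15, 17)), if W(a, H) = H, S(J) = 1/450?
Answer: 456133942/57016799 + I ≈ 8.0 + 1.0*I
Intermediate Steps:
S(J) = 1/450
L = -450/57016799 (L = 1/(-126704 + 1/450) = 1/(-57016799/450) = -450/57016799 ≈ -7.8924e-6)
Z(G, U) = 8 + sqrt(-18 + U) (Z(G, U) = 8 + sqrt(U - 18) = 8 + sqrt(-18 + U))
L - (-1)*Z(373, W(15, 17)) = -450/57016799 - (-1)*(8 + sqrt(-18 + 17)) = -450/57016799 - (-1)*(8 + sqrt(-1)) = -450/57016799 - (-1)*(8 + I) = -450/57016799 - (-8 - I) = -450/57016799 + (8 + I) = 456133942/57016799 + I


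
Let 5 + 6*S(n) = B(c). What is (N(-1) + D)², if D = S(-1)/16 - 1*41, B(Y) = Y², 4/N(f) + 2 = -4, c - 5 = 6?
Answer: 942841/576 ≈ 1636.9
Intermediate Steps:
c = 11 (c = 5 + 6 = 11)
N(f) = -⅔ (N(f) = 4/(-2 - 4) = 4/(-6) = 4*(-⅙) = -⅔)
S(n) = 58/3 (S(n) = -⅚ + (⅙)*11² = -⅚ + (⅙)*121 = -⅚ + 121/6 = 58/3)
D = -955/24 (D = (58/3)/16 - 1*41 = (58/3)*(1/16) - 41 = 29/24 - 41 = -955/24 ≈ -39.792)
(N(-1) + D)² = (-⅔ - 955/24)² = (-971/24)² = 942841/576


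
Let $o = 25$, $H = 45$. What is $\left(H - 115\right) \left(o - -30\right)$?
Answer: $-3850$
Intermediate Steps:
$\left(H - 115\right) \left(o - -30\right) = \left(45 - 115\right) \left(25 - -30\right) = - 70 \left(25 + 30\right) = \left(-70\right) 55 = -3850$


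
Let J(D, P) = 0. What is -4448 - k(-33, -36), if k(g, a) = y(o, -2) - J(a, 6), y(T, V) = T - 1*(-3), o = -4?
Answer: -4447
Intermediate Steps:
y(T, V) = 3 + T (y(T, V) = T + 3 = 3 + T)
k(g, a) = -1 (k(g, a) = (3 - 4) - 1*0 = -1 + 0 = -1)
-4448 - k(-33, -36) = -4448 - 1*(-1) = -4448 + 1 = -4447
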